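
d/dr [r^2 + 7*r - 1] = 2*r + 7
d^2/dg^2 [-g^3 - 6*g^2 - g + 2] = -6*g - 12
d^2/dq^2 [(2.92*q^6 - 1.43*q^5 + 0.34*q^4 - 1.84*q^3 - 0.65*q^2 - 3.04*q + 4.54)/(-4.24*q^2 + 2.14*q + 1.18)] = (-629.935104*q^8 + 949.095168*q^7 + 9.44031999999987*q^6 - 385.61832*q^5 - 12.779016*q^4 + 182.449744*q^3 - 448.000128*q^2 + 353.795328*q - 100.55492)/(76.225024*q^6 - 115.416192*q^5 - 5.388192*q^4 + 54.440744*q^3 + 1.499544*q^2 - 8.939208*q - 1.643032)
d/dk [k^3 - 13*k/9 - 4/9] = 3*k^2 - 13/9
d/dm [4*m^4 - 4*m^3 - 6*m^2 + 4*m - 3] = 16*m^3 - 12*m^2 - 12*m + 4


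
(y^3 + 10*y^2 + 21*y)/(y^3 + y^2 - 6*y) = (y + 7)/(y - 2)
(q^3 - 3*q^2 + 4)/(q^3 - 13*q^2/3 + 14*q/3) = 3*(q^2 - q - 2)/(q*(3*q - 7))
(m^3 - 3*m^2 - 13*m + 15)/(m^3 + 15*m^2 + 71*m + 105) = (m^2 - 6*m + 5)/(m^2 + 12*m + 35)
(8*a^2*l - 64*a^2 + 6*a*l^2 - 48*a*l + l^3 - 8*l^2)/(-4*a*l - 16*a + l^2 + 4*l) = (-8*a^2*l + 64*a^2 - 6*a*l^2 + 48*a*l - l^3 + 8*l^2)/(4*a*l + 16*a - l^2 - 4*l)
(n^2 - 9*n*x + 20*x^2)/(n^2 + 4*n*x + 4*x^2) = (n^2 - 9*n*x + 20*x^2)/(n^2 + 4*n*x + 4*x^2)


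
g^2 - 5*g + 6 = (g - 3)*(g - 2)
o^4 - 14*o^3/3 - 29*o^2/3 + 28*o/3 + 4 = (o - 6)*(o - 1)*(o + 1/3)*(o + 2)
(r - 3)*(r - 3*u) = r^2 - 3*r*u - 3*r + 9*u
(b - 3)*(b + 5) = b^2 + 2*b - 15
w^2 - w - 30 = (w - 6)*(w + 5)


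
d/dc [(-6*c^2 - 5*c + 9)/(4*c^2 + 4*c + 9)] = (-4*c^2 - 180*c - 81)/(16*c^4 + 32*c^3 + 88*c^2 + 72*c + 81)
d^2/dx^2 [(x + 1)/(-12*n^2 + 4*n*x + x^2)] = 2*(4*(2*n + x)^2*(x + 1) - (4*n + 3*x + 1)*(-12*n^2 + 4*n*x + x^2))/(-12*n^2 + 4*n*x + x^2)^3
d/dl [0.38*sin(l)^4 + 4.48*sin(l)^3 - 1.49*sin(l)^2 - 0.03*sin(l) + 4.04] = (1.52*sin(l)^3 + 13.44*sin(l)^2 - 2.98*sin(l) - 0.03)*cos(l)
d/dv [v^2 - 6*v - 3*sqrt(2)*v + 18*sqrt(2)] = 2*v - 6 - 3*sqrt(2)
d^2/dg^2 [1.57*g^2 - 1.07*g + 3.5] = 3.14000000000000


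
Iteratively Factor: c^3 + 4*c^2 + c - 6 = (c + 3)*(c^2 + c - 2) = (c + 2)*(c + 3)*(c - 1)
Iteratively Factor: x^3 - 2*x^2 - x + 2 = (x + 1)*(x^2 - 3*x + 2) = (x - 1)*(x + 1)*(x - 2)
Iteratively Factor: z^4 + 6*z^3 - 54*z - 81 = (z + 3)*(z^3 + 3*z^2 - 9*z - 27) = (z - 3)*(z + 3)*(z^2 + 6*z + 9) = (z - 3)*(z + 3)^2*(z + 3)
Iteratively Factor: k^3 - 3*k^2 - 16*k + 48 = (k - 4)*(k^2 + k - 12) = (k - 4)*(k - 3)*(k + 4)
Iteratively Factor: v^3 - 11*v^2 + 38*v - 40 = (v - 5)*(v^2 - 6*v + 8) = (v - 5)*(v - 4)*(v - 2)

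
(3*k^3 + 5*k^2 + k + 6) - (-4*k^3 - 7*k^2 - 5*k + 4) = 7*k^3 + 12*k^2 + 6*k + 2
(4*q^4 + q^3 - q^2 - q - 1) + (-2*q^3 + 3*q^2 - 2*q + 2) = 4*q^4 - q^3 + 2*q^2 - 3*q + 1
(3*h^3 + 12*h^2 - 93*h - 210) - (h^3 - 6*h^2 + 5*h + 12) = 2*h^3 + 18*h^2 - 98*h - 222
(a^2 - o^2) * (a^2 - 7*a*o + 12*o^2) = a^4 - 7*a^3*o + 11*a^2*o^2 + 7*a*o^3 - 12*o^4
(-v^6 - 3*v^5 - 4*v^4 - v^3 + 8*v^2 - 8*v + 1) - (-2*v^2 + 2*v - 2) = -v^6 - 3*v^5 - 4*v^4 - v^3 + 10*v^2 - 10*v + 3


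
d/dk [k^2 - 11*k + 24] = 2*k - 11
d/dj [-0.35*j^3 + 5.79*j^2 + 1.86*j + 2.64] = -1.05*j^2 + 11.58*j + 1.86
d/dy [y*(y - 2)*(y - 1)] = 3*y^2 - 6*y + 2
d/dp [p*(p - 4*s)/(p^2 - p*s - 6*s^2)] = (-p*(p - 4*s)*(2*p - s) + 2*(-p + 2*s)*(-p^2 + p*s + 6*s^2))/(-p^2 + p*s + 6*s^2)^2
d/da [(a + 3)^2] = 2*a + 6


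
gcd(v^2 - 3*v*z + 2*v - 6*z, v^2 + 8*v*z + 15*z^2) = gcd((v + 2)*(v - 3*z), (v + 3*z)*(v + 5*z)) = 1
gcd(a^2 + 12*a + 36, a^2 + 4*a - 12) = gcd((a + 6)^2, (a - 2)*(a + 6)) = a + 6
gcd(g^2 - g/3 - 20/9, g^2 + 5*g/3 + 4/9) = g + 4/3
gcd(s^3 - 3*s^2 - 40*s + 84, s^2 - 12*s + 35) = s - 7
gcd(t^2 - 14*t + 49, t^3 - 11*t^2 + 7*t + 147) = t^2 - 14*t + 49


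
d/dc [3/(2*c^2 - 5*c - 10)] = 3*(5 - 4*c)/(-2*c^2 + 5*c + 10)^2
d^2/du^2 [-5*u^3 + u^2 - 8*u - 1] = 2 - 30*u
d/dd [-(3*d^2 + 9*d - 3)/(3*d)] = -1 - 1/d^2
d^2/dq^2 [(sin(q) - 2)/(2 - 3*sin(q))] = 4*(-3*sin(q)^2 - 2*sin(q) + 6)/(3*sin(q) - 2)^3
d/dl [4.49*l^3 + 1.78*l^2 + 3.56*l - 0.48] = 13.47*l^2 + 3.56*l + 3.56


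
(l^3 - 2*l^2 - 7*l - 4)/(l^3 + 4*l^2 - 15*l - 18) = (l^2 - 3*l - 4)/(l^2 + 3*l - 18)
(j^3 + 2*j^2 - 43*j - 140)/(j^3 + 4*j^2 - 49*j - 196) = (j + 5)/(j + 7)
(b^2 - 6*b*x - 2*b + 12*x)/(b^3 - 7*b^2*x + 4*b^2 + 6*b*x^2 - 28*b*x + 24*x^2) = (2 - b)/(-b^2 + b*x - 4*b + 4*x)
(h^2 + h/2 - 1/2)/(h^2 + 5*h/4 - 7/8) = 4*(h + 1)/(4*h + 7)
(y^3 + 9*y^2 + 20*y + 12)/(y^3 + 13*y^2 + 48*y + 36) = (y + 2)/(y + 6)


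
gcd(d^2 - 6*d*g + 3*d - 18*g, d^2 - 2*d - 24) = 1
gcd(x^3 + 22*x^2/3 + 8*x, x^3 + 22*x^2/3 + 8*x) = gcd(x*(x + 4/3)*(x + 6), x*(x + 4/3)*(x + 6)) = x^3 + 22*x^2/3 + 8*x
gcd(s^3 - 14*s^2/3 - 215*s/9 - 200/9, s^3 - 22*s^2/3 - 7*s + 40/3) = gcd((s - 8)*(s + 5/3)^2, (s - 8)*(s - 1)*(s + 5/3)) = s^2 - 19*s/3 - 40/3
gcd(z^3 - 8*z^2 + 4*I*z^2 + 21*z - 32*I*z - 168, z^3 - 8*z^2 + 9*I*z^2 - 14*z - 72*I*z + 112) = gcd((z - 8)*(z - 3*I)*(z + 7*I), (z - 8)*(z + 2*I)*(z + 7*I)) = z^2 + z*(-8 + 7*I) - 56*I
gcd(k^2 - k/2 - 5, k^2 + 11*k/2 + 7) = k + 2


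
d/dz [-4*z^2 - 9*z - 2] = -8*z - 9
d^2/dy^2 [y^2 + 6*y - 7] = 2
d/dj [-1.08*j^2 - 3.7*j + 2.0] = -2.16*j - 3.7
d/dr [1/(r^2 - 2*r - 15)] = 2*(1 - r)/(-r^2 + 2*r + 15)^2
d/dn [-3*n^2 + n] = 1 - 6*n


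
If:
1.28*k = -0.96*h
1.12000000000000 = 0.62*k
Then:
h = -2.41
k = 1.81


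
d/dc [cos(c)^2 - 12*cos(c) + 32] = 2*(6 - cos(c))*sin(c)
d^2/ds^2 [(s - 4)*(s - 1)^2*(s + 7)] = 12*s^2 + 6*s - 66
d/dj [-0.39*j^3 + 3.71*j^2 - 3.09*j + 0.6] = -1.17*j^2 + 7.42*j - 3.09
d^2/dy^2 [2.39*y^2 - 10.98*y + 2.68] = 4.78000000000000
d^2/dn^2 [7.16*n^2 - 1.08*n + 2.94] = 14.3200000000000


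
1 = 1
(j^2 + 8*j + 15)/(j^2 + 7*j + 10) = (j + 3)/(j + 2)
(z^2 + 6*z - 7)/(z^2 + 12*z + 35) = (z - 1)/(z + 5)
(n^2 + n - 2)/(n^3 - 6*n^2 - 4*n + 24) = (n - 1)/(n^2 - 8*n + 12)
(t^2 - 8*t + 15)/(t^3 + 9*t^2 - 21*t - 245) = (t - 3)/(t^2 + 14*t + 49)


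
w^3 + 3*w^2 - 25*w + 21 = (w - 3)*(w - 1)*(w + 7)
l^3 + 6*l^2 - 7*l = l*(l - 1)*(l + 7)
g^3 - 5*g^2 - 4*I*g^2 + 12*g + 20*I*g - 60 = (g - 5)*(g - 6*I)*(g + 2*I)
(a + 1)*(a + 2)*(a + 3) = a^3 + 6*a^2 + 11*a + 6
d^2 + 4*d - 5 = (d - 1)*(d + 5)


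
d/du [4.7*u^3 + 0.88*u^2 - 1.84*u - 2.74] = 14.1*u^2 + 1.76*u - 1.84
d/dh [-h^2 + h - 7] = 1 - 2*h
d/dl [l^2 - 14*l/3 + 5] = 2*l - 14/3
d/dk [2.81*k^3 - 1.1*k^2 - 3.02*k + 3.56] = 8.43*k^2 - 2.2*k - 3.02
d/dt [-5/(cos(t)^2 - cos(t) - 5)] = 5*(1 - 2*cos(t))*sin(t)/(sin(t)^2 + cos(t) + 4)^2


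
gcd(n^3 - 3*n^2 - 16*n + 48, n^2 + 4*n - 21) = n - 3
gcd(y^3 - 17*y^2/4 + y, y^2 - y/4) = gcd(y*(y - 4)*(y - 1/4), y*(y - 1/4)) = y^2 - y/4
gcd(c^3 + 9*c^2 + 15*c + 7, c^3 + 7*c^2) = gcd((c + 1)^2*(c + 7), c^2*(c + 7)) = c + 7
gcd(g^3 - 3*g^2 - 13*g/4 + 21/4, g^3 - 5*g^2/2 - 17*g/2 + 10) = g - 1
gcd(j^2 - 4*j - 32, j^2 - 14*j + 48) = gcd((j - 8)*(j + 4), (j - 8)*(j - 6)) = j - 8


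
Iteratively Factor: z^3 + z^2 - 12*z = (z + 4)*(z^2 - 3*z) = z*(z + 4)*(z - 3)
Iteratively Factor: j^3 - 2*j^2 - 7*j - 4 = (j - 4)*(j^2 + 2*j + 1) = (j - 4)*(j + 1)*(j + 1)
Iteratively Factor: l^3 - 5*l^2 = (l)*(l^2 - 5*l) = l^2*(l - 5)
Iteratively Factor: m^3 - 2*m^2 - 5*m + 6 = (m + 2)*(m^2 - 4*m + 3) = (m - 3)*(m + 2)*(m - 1)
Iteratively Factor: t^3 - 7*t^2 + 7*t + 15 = (t + 1)*(t^2 - 8*t + 15) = (t - 3)*(t + 1)*(t - 5)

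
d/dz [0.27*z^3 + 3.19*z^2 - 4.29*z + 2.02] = 0.81*z^2 + 6.38*z - 4.29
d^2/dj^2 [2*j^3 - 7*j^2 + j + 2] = 12*j - 14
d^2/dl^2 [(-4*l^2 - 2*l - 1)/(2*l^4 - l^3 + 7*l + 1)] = 6*(-16*l^8 - 8*l^7 - 4*l^6 + 120*l^5 + 30*l^4 - 10*l^3 + 7*l^2 - l - 13)/(8*l^12 - 12*l^11 + 6*l^10 + 83*l^9 - 72*l^8 + 9*l^7 + 297*l^6 - 63*l^5 - 36*l^4 + 340*l^3 + 147*l^2 + 21*l + 1)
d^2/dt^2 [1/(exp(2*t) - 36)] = 4*(exp(2*t) + 36)*exp(2*t)/(exp(2*t) - 36)^3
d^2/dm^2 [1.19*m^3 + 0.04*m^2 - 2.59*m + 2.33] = 7.14*m + 0.08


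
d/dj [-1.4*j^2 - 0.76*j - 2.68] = -2.8*j - 0.76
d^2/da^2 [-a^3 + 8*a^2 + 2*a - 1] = 16 - 6*a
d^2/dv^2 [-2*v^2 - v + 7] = -4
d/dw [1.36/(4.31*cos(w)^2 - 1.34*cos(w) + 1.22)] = (11.7232*cos(w) - 1.8224)*sin(w)/(4.31*cos(w)^2 - 1.34*cos(w) + 1.22)^2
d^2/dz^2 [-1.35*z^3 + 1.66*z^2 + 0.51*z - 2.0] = 3.32 - 8.1*z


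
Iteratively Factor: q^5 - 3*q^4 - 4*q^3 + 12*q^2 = (q - 2)*(q^4 - q^3 - 6*q^2) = (q - 2)*(q + 2)*(q^3 - 3*q^2) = q*(q - 2)*(q + 2)*(q^2 - 3*q) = q^2*(q - 2)*(q + 2)*(q - 3)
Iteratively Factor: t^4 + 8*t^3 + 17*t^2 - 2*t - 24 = (t + 4)*(t^3 + 4*t^2 + t - 6) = (t + 2)*(t + 4)*(t^2 + 2*t - 3) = (t - 1)*(t + 2)*(t + 4)*(t + 3)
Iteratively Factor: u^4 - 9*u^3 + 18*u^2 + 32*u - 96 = (u + 2)*(u^3 - 11*u^2 + 40*u - 48) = (u - 4)*(u + 2)*(u^2 - 7*u + 12) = (u - 4)*(u - 3)*(u + 2)*(u - 4)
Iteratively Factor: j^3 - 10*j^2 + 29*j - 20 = (j - 5)*(j^2 - 5*j + 4) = (j - 5)*(j - 1)*(j - 4)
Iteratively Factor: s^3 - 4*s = (s + 2)*(s^2 - 2*s) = (s - 2)*(s + 2)*(s)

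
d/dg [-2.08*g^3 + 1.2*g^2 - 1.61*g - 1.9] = -6.24*g^2 + 2.4*g - 1.61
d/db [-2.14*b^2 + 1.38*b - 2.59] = 1.38 - 4.28*b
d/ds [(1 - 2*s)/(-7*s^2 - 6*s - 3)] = 2*(-7*s^2 + 7*s + 6)/(49*s^4 + 84*s^3 + 78*s^2 + 36*s + 9)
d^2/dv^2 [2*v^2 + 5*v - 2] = 4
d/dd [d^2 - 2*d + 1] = 2*d - 2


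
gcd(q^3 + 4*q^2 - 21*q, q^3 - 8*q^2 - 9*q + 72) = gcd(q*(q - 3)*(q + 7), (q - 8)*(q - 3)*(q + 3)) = q - 3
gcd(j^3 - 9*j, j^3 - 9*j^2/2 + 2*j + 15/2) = j - 3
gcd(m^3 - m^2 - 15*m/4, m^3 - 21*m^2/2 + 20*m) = m^2 - 5*m/2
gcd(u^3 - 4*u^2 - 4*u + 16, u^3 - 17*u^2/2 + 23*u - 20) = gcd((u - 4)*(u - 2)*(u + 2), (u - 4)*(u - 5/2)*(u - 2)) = u^2 - 6*u + 8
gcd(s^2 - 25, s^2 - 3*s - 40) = s + 5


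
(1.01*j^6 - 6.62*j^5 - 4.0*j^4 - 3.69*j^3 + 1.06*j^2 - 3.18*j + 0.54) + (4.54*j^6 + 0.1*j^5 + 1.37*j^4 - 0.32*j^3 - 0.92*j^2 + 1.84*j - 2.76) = 5.55*j^6 - 6.52*j^5 - 2.63*j^4 - 4.01*j^3 + 0.14*j^2 - 1.34*j - 2.22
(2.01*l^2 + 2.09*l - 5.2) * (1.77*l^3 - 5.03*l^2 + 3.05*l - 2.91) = 3.5577*l^5 - 6.411*l^4 - 13.5862*l^3 + 26.6814*l^2 - 21.9419*l + 15.132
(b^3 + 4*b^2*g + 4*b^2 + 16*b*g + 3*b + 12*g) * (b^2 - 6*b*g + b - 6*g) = b^5 - 2*b^4*g + 5*b^4 - 24*b^3*g^2 - 10*b^3*g + 7*b^3 - 120*b^2*g^2 - 14*b^2*g + 3*b^2 - 168*b*g^2 - 6*b*g - 72*g^2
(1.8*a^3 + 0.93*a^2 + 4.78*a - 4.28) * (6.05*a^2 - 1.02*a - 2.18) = 10.89*a^5 + 3.7905*a^4 + 24.0464*a^3 - 32.797*a^2 - 6.0548*a + 9.3304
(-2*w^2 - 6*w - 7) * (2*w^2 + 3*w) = -4*w^4 - 18*w^3 - 32*w^2 - 21*w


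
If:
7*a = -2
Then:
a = -2/7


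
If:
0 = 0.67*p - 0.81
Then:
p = 1.21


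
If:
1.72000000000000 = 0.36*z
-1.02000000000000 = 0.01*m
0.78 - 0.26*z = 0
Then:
No Solution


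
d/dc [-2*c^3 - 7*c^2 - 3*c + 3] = -6*c^2 - 14*c - 3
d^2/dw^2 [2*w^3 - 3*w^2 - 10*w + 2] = 12*w - 6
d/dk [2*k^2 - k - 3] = 4*k - 1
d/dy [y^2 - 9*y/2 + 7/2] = 2*y - 9/2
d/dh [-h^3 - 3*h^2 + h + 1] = -3*h^2 - 6*h + 1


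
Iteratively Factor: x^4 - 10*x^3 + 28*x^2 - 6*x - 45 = (x - 3)*(x^3 - 7*x^2 + 7*x + 15) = (x - 5)*(x - 3)*(x^2 - 2*x - 3) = (x - 5)*(x - 3)^2*(x + 1)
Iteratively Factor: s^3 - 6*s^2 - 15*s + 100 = (s - 5)*(s^2 - s - 20) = (s - 5)^2*(s + 4)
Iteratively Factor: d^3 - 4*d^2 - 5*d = (d + 1)*(d^2 - 5*d) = (d - 5)*(d + 1)*(d)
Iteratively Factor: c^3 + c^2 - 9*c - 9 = (c + 3)*(c^2 - 2*c - 3) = (c + 1)*(c + 3)*(c - 3)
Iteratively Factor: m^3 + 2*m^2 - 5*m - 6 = (m - 2)*(m^2 + 4*m + 3) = (m - 2)*(m + 3)*(m + 1)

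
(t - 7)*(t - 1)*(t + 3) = t^3 - 5*t^2 - 17*t + 21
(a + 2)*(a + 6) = a^2 + 8*a + 12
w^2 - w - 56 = (w - 8)*(w + 7)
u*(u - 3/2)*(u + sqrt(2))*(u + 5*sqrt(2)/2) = u^4 - 3*u^3/2 + 7*sqrt(2)*u^3/2 - 21*sqrt(2)*u^2/4 + 5*u^2 - 15*u/2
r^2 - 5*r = r*(r - 5)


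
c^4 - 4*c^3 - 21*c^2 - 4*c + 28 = (c - 7)*(c - 1)*(c + 2)^2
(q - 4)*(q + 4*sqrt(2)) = q^2 - 4*q + 4*sqrt(2)*q - 16*sqrt(2)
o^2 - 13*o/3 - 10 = (o - 6)*(o + 5/3)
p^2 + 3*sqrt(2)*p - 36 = (p - 3*sqrt(2))*(p + 6*sqrt(2))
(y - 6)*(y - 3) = y^2 - 9*y + 18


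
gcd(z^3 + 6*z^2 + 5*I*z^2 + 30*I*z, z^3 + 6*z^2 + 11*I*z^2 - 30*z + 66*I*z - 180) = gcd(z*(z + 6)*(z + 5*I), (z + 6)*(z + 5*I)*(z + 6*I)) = z^2 + z*(6 + 5*I) + 30*I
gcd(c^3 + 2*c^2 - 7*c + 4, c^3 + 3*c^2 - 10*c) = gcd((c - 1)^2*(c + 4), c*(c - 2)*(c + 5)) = 1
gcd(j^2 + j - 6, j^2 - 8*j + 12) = j - 2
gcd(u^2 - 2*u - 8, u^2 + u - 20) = u - 4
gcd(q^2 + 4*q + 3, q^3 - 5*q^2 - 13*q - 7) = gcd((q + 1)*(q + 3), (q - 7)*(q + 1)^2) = q + 1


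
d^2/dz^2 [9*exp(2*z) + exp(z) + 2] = (36*exp(z) + 1)*exp(z)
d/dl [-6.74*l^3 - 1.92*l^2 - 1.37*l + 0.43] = -20.22*l^2 - 3.84*l - 1.37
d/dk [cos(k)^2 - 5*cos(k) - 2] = (5 - 2*cos(k))*sin(k)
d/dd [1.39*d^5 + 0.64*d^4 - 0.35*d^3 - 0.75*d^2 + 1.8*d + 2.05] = 6.95*d^4 + 2.56*d^3 - 1.05*d^2 - 1.5*d + 1.8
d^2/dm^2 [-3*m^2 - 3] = -6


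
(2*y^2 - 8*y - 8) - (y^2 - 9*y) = y^2 + y - 8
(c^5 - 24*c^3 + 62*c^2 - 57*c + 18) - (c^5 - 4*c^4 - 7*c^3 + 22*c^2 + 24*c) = 4*c^4 - 17*c^3 + 40*c^2 - 81*c + 18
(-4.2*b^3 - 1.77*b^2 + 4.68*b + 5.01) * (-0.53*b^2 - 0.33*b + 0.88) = 2.226*b^5 + 2.3241*b^4 - 5.5923*b^3 - 5.7573*b^2 + 2.4651*b + 4.4088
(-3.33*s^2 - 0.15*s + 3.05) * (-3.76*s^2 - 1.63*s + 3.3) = 12.5208*s^4 + 5.9919*s^3 - 22.2125*s^2 - 5.4665*s + 10.065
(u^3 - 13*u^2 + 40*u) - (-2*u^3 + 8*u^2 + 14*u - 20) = 3*u^3 - 21*u^2 + 26*u + 20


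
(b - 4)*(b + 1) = b^2 - 3*b - 4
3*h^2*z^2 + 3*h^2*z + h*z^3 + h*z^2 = z*(3*h + z)*(h*z + h)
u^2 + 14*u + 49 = (u + 7)^2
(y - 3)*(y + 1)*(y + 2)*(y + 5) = y^4 + 5*y^3 - 7*y^2 - 41*y - 30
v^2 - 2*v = v*(v - 2)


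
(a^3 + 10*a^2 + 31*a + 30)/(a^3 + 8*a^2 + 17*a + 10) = (a + 3)/(a + 1)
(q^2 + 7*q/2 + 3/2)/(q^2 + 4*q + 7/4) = 2*(q + 3)/(2*q + 7)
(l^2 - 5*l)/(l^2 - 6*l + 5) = l/(l - 1)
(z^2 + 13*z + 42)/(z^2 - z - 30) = (z^2 + 13*z + 42)/(z^2 - z - 30)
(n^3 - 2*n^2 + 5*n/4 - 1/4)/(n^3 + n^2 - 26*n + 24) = (n^2 - n + 1/4)/(n^2 + 2*n - 24)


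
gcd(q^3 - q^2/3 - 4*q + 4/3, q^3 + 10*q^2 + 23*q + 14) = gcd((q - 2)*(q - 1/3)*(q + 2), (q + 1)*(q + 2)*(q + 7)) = q + 2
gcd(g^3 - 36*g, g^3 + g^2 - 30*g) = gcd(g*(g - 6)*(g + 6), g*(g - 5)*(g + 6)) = g^2 + 6*g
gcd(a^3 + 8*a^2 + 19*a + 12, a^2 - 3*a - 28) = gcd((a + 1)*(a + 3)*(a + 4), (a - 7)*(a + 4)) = a + 4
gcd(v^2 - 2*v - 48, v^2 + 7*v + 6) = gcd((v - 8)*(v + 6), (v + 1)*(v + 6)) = v + 6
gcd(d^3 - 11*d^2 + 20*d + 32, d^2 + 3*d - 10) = 1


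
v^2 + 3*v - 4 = (v - 1)*(v + 4)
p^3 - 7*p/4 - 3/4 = (p - 3/2)*(p + 1/2)*(p + 1)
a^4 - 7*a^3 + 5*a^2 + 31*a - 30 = (a - 5)*(a - 3)*(a - 1)*(a + 2)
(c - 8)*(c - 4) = c^2 - 12*c + 32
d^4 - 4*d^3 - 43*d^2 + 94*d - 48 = (d - 8)*(d - 1)^2*(d + 6)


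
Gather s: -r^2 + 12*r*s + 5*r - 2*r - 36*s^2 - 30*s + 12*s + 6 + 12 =-r^2 + 3*r - 36*s^2 + s*(12*r - 18) + 18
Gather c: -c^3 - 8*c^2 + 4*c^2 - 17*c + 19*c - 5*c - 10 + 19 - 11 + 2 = -c^3 - 4*c^2 - 3*c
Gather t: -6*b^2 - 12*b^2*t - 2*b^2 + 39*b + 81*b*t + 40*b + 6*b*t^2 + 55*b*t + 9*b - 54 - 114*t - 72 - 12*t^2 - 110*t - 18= -8*b^2 + 88*b + t^2*(6*b - 12) + t*(-12*b^2 + 136*b - 224) - 144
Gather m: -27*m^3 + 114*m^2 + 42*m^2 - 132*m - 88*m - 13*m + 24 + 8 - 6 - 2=-27*m^3 + 156*m^2 - 233*m + 24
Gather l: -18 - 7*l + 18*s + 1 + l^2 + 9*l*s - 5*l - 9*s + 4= l^2 + l*(9*s - 12) + 9*s - 13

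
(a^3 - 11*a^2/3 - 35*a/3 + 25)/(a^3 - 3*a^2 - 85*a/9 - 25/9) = 3*(3*a^2 + 4*a - 15)/(9*a^2 + 18*a + 5)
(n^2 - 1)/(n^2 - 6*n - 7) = (n - 1)/(n - 7)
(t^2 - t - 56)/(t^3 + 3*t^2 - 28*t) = (t - 8)/(t*(t - 4))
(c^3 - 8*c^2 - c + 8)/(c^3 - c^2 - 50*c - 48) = (c - 1)/(c + 6)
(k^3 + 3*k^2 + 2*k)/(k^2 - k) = (k^2 + 3*k + 2)/(k - 1)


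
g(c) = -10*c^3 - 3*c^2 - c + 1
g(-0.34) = 1.39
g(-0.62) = 2.85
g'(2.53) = -208.21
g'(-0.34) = -2.43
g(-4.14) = 663.30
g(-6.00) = 2059.00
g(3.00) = -299.00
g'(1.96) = -128.01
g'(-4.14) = -490.35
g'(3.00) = -289.00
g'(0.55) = -13.38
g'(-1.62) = -70.01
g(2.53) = -182.68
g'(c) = -30*c^2 - 6*c - 1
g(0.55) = -2.12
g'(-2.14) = -125.55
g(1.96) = -87.78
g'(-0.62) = -8.81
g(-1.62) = 37.26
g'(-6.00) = -1045.00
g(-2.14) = 87.40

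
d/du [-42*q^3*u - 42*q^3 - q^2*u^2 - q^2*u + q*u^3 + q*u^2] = q*(-42*q^2 - 2*q*u - q + 3*u^2 + 2*u)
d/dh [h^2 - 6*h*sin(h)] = -6*h*cos(h) + 2*h - 6*sin(h)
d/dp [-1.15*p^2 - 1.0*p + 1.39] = -2.3*p - 1.0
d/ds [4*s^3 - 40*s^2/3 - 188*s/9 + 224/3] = 12*s^2 - 80*s/3 - 188/9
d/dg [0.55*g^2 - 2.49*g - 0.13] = 1.1*g - 2.49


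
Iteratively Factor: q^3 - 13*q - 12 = (q + 3)*(q^2 - 3*q - 4) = (q + 1)*(q + 3)*(q - 4)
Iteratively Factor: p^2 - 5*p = (p)*(p - 5)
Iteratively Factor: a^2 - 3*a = (a)*(a - 3)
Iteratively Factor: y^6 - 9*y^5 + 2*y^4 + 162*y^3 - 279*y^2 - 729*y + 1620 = (y + 3)*(y^5 - 12*y^4 + 38*y^3 + 48*y^2 - 423*y + 540) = (y - 4)*(y + 3)*(y^4 - 8*y^3 + 6*y^2 + 72*y - 135) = (y - 4)*(y - 3)*(y + 3)*(y^3 - 5*y^2 - 9*y + 45) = (y - 5)*(y - 4)*(y - 3)*(y + 3)*(y^2 - 9) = (y - 5)*(y - 4)*(y - 3)*(y + 3)^2*(y - 3)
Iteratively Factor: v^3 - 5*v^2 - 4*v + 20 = (v - 2)*(v^2 - 3*v - 10) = (v - 2)*(v + 2)*(v - 5)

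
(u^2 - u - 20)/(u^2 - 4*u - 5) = (u + 4)/(u + 1)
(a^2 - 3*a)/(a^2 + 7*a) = (a - 3)/(a + 7)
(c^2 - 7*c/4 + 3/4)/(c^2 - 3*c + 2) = (c - 3/4)/(c - 2)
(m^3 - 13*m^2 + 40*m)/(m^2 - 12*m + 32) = m*(m - 5)/(m - 4)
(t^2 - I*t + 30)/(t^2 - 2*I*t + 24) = (t + 5*I)/(t + 4*I)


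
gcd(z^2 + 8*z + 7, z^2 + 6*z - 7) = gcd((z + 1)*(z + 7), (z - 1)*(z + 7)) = z + 7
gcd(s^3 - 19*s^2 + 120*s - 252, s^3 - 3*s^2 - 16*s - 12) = s - 6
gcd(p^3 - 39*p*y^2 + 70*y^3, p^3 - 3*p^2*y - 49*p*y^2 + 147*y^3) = p + 7*y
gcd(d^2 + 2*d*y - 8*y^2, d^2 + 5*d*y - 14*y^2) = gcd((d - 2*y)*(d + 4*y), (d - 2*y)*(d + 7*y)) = -d + 2*y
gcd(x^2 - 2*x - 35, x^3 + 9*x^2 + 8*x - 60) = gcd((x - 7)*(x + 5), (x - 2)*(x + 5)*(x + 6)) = x + 5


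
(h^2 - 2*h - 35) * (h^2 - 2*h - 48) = h^4 - 4*h^3 - 79*h^2 + 166*h + 1680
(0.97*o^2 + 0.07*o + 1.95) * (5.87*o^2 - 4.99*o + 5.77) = 5.6939*o^4 - 4.4294*o^3 + 16.6941*o^2 - 9.3266*o + 11.2515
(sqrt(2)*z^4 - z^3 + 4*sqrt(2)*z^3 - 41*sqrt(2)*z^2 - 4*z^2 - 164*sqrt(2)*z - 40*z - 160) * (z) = sqrt(2)*z^5 - z^4 + 4*sqrt(2)*z^4 - 41*sqrt(2)*z^3 - 4*z^3 - 164*sqrt(2)*z^2 - 40*z^2 - 160*z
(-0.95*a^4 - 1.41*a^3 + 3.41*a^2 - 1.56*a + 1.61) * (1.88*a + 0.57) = -1.786*a^5 - 3.1923*a^4 + 5.6071*a^3 - 0.9891*a^2 + 2.1376*a + 0.9177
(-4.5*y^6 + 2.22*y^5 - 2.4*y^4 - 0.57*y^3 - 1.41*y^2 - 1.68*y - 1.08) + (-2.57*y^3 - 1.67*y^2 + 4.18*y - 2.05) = -4.5*y^6 + 2.22*y^5 - 2.4*y^4 - 3.14*y^3 - 3.08*y^2 + 2.5*y - 3.13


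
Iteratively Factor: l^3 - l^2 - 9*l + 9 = (l - 3)*(l^2 + 2*l - 3) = (l - 3)*(l - 1)*(l + 3)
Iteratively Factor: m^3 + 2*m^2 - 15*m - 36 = (m + 3)*(m^2 - m - 12) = (m + 3)^2*(m - 4)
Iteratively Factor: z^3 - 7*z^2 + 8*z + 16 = (z - 4)*(z^2 - 3*z - 4) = (z - 4)*(z + 1)*(z - 4)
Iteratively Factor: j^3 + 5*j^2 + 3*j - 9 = (j + 3)*(j^2 + 2*j - 3) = (j + 3)^2*(j - 1)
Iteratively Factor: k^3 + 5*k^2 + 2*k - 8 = (k - 1)*(k^2 + 6*k + 8) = (k - 1)*(k + 4)*(k + 2)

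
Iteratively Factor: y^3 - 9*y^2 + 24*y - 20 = (y - 5)*(y^2 - 4*y + 4) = (y - 5)*(y - 2)*(y - 2)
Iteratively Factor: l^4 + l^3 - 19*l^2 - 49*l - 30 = (l + 2)*(l^3 - l^2 - 17*l - 15) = (l + 2)*(l + 3)*(l^2 - 4*l - 5) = (l - 5)*(l + 2)*(l + 3)*(l + 1)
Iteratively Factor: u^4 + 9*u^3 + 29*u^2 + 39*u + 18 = (u + 2)*(u^3 + 7*u^2 + 15*u + 9) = (u + 2)*(u + 3)*(u^2 + 4*u + 3) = (u + 1)*(u + 2)*(u + 3)*(u + 3)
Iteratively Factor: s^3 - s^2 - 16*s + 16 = (s + 4)*(s^2 - 5*s + 4) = (s - 4)*(s + 4)*(s - 1)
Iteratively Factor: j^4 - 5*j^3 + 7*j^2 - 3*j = (j - 3)*(j^3 - 2*j^2 + j) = (j - 3)*(j - 1)*(j^2 - j) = (j - 3)*(j - 1)^2*(j)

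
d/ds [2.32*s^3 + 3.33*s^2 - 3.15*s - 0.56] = 6.96*s^2 + 6.66*s - 3.15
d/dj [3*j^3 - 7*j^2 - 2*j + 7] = 9*j^2 - 14*j - 2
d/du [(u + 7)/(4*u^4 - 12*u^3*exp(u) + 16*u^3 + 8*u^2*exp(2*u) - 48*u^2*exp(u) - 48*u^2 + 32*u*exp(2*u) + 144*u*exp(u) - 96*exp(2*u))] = (u^4 - 3*u^3*exp(u) + 4*u^3 + 2*u^2*exp(2*u) - 12*u^2*exp(u) - 12*u^2 + 8*u*exp(2*u) + 36*u*exp(u) - (u + 7)*(-3*u^3*exp(u) + 4*u^3 + 4*u^2*exp(2*u) - 21*u^2*exp(u) + 12*u^2 + 20*u*exp(2*u) + 12*u*exp(u) - 24*u - 40*exp(2*u) + 36*exp(u)) - 24*exp(2*u))/(4*(u^4 - 3*u^3*exp(u) + 4*u^3 + 2*u^2*exp(2*u) - 12*u^2*exp(u) - 12*u^2 + 8*u*exp(2*u) + 36*u*exp(u) - 24*exp(2*u))^2)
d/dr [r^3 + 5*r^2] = r*(3*r + 10)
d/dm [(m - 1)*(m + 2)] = 2*m + 1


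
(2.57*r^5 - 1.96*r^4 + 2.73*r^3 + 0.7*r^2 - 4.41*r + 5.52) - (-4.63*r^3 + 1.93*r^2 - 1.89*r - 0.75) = 2.57*r^5 - 1.96*r^4 + 7.36*r^3 - 1.23*r^2 - 2.52*r + 6.27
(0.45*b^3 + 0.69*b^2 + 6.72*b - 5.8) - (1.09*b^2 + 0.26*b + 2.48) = 0.45*b^3 - 0.4*b^2 + 6.46*b - 8.28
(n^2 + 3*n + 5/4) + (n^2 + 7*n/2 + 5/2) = 2*n^2 + 13*n/2 + 15/4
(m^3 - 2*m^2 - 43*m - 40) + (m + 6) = m^3 - 2*m^2 - 42*m - 34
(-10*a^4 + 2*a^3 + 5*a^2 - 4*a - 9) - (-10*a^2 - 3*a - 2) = -10*a^4 + 2*a^3 + 15*a^2 - a - 7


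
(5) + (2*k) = 2*k + 5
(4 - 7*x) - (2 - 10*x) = 3*x + 2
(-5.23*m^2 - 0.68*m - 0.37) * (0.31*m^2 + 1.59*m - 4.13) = -1.6213*m^4 - 8.5265*m^3 + 20.404*m^2 + 2.2201*m + 1.5281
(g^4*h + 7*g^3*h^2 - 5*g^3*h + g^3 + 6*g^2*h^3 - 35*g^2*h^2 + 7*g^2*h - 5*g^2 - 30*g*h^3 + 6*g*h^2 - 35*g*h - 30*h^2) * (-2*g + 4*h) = -2*g^5*h - 10*g^4*h^2 + 10*g^4*h - 2*g^4 + 16*g^3*h^3 + 50*g^3*h^2 - 10*g^3*h + 10*g^3 + 24*g^2*h^4 - 80*g^2*h^3 + 16*g^2*h^2 + 50*g^2*h - 120*g*h^4 + 24*g*h^3 - 80*g*h^2 - 120*h^3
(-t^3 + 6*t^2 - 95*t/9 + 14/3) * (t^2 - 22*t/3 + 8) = -t^5 + 40*t^4/3 - 563*t^3/9 + 3512*t^2/27 - 356*t/3 + 112/3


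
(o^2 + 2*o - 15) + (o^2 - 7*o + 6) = 2*o^2 - 5*o - 9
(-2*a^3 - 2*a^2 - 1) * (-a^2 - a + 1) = 2*a^5 + 4*a^4 - a^2 + a - 1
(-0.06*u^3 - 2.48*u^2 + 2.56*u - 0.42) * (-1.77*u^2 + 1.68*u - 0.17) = 0.1062*u^5 + 4.2888*u^4 - 8.6874*u^3 + 5.4658*u^2 - 1.1408*u + 0.0714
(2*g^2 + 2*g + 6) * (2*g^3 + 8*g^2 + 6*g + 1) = 4*g^5 + 20*g^4 + 40*g^3 + 62*g^2 + 38*g + 6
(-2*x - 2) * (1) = -2*x - 2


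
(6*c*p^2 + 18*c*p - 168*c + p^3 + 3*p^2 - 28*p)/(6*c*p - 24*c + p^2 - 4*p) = p + 7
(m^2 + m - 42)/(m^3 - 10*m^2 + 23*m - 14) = (m^2 + m - 42)/(m^3 - 10*m^2 + 23*m - 14)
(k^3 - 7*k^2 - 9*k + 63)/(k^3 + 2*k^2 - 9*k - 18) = (k - 7)/(k + 2)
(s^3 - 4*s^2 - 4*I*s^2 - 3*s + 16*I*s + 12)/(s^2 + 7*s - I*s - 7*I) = (s^2 - s*(4 + 3*I) + 12*I)/(s + 7)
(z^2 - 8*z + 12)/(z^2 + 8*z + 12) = (z^2 - 8*z + 12)/(z^2 + 8*z + 12)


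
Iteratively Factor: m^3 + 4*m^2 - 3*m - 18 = (m + 3)*(m^2 + m - 6) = (m - 2)*(m + 3)*(m + 3)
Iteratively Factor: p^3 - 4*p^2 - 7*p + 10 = (p - 5)*(p^2 + p - 2) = (p - 5)*(p + 2)*(p - 1)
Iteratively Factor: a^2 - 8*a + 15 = (a - 3)*(a - 5)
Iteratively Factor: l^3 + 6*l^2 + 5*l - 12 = (l - 1)*(l^2 + 7*l + 12) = (l - 1)*(l + 3)*(l + 4)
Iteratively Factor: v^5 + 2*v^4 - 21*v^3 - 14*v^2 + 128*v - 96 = (v - 3)*(v^4 + 5*v^3 - 6*v^2 - 32*v + 32) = (v - 3)*(v + 4)*(v^3 + v^2 - 10*v + 8) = (v - 3)*(v + 4)^2*(v^2 - 3*v + 2) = (v - 3)*(v - 2)*(v + 4)^2*(v - 1)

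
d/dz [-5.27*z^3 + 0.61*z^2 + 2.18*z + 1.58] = -15.81*z^2 + 1.22*z + 2.18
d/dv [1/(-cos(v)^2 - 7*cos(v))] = -(2*cos(v) + 7)*sin(v)/((cos(v) + 7)^2*cos(v)^2)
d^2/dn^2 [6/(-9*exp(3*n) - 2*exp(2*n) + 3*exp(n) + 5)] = 6*(-2*(27*exp(2*n) + 4*exp(n) - 3)^2*exp(n) + (81*exp(2*n) + 8*exp(n) - 3)*(9*exp(3*n) + 2*exp(2*n) - 3*exp(n) - 5))*exp(n)/(9*exp(3*n) + 2*exp(2*n) - 3*exp(n) - 5)^3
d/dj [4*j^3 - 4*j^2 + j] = 12*j^2 - 8*j + 1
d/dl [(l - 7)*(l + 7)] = 2*l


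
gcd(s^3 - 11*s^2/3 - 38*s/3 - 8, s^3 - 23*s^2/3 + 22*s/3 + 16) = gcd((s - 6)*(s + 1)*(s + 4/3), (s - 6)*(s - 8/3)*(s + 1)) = s^2 - 5*s - 6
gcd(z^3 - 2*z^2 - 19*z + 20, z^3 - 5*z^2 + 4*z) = z - 1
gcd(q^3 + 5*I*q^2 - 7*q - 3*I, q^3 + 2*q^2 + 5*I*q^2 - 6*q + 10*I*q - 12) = q + 3*I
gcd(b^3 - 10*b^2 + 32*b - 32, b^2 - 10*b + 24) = b - 4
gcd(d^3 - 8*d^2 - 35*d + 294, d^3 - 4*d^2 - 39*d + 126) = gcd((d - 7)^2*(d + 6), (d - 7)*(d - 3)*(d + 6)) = d^2 - d - 42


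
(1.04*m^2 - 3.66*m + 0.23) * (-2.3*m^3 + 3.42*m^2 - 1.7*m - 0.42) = -2.392*m^5 + 11.9748*m^4 - 14.8142*m^3 + 6.5718*m^2 + 1.1462*m - 0.0966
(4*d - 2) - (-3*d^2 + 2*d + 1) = 3*d^2 + 2*d - 3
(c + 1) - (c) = 1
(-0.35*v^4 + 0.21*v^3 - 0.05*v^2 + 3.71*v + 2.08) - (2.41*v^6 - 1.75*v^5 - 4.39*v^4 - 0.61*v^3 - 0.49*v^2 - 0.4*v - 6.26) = -2.41*v^6 + 1.75*v^5 + 4.04*v^4 + 0.82*v^3 + 0.44*v^2 + 4.11*v + 8.34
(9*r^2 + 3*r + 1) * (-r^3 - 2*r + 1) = -9*r^5 - 3*r^4 - 19*r^3 + 3*r^2 + r + 1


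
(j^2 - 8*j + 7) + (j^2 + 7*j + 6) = 2*j^2 - j + 13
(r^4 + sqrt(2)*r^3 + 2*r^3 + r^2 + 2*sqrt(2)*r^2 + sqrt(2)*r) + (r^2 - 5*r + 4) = r^4 + sqrt(2)*r^3 + 2*r^3 + 2*r^2 + 2*sqrt(2)*r^2 - 5*r + sqrt(2)*r + 4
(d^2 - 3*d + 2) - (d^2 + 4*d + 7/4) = 1/4 - 7*d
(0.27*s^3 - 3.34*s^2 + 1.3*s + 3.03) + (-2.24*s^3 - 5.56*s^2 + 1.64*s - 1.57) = -1.97*s^3 - 8.9*s^2 + 2.94*s + 1.46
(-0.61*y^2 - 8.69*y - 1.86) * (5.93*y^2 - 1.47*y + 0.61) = -3.6173*y^4 - 50.635*y^3 + 1.3724*y^2 - 2.5667*y - 1.1346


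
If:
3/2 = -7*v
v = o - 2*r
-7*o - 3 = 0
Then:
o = -3/7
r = -3/28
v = -3/14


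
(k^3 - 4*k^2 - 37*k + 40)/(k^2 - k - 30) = (k^2 - 9*k + 8)/(k - 6)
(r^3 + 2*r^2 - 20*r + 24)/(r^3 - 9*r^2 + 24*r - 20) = (r + 6)/(r - 5)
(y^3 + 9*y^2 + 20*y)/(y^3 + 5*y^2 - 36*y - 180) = y*(y + 4)/(y^2 - 36)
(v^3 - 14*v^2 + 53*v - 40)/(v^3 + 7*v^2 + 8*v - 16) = (v^2 - 13*v + 40)/(v^2 + 8*v + 16)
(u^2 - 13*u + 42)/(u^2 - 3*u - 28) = (u - 6)/(u + 4)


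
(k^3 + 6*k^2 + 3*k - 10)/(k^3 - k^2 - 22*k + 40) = (k^2 + k - 2)/(k^2 - 6*k + 8)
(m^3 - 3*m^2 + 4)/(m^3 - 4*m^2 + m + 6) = (m - 2)/(m - 3)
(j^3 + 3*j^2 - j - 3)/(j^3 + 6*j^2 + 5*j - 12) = (j + 1)/(j + 4)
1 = 1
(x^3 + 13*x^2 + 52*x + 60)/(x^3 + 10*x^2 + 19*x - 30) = (x + 2)/(x - 1)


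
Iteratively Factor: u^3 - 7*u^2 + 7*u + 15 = (u - 3)*(u^2 - 4*u - 5) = (u - 5)*(u - 3)*(u + 1)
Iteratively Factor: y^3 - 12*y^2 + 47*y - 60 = (y - 3)*(y^2 - 9*y + 20) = (y - 5)*(y - 3)*(y - 4)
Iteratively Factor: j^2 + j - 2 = (j + 2)*(j - 1)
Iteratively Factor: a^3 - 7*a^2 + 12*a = (a)*(a^2 - 7*a + 12) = a*(a - 3)*(a - 4)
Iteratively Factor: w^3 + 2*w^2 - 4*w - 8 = (w + 2)*(w^2 - 4) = (w + 2)^2*(w - 2)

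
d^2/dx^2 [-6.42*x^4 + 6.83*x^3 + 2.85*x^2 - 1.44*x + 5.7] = -77.04*x^2 + 40.98*x + 5.7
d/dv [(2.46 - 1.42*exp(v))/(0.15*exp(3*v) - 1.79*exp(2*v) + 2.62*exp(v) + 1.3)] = (0.426*exp(3*v) - 3.6488*exp(2*v) + 8.8068*exp(v) - 8.2912)*exp(v)/(0.0225*exp(6*v) - 0.537*exp(5*v) + 3.9901*exp(4*v) - 8.9896*exp(3*v) + 2.2104*exp(2*v) + 6.812*exp(v) + 1.69)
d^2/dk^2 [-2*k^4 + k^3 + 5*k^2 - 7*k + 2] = -24*k^2 + 6*k + 10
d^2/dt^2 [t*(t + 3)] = 2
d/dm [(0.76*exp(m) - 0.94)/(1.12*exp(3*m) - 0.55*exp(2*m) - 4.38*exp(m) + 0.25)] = (-1.7024*exp(3*m) + 3.5764*exp(2*m) - 1.034*exp(m) - 3.9272)*exp(m)/(1.2544*exp(6*m) - 1.232*exp(5*m) - 9.5087*exp(4*m) + 5.378*exp(3*m) + 18.9094*exp(2*m) - 2.19*exp(m) + 0.0625)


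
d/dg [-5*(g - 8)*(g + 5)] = 15 - 10*g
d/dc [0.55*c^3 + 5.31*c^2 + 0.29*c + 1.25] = 1.65*c^2 + 10.62*c + 0.29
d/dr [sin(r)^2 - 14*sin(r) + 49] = 2*(sin(r) - 7)*cos(r)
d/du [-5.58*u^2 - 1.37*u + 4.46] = -11.16*u - 1.37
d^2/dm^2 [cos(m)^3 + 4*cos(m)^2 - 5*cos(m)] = 17*cos(m)/4 - 8*cos(2*m) - 9*cos(3*m)/4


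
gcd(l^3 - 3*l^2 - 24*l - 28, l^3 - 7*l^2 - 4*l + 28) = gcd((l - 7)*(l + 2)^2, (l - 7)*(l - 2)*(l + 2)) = l^2 - 5*l - 14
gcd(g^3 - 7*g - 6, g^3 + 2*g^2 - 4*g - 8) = g + 2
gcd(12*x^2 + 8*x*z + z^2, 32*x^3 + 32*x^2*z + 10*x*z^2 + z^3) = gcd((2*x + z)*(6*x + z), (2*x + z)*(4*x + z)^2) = 2*x + z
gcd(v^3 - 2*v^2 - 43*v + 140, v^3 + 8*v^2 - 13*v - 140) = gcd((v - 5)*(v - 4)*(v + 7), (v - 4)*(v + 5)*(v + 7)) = v^2 + 3*v - 28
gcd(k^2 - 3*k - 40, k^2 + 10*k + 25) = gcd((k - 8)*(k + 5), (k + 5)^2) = k + 5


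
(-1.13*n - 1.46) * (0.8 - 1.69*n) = 1.9097*n^2 + 1.5634*n - 1.168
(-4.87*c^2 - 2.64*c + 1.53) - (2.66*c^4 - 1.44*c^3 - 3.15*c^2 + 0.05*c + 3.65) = -2.66*c^4 + 1.44*c^3 - 1.72*c^2 - 2.69*c - 2.12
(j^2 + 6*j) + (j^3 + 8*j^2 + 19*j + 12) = j^3 + 9*j^2 + 25*j + 12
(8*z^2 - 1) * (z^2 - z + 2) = 8*z^4 - 8*z^3 + 15*z^2 + z - 2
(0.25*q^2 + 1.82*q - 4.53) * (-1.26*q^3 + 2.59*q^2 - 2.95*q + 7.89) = -0.315*q^5 - 1.6457*q^4 + 9.6841*q^3 - 15.1292*q^2 + 27.7233*q - 35.7417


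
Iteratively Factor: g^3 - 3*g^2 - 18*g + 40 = (g - 2)*(g^2 - g - 20) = (g - 5)*(g - 2)*(g + 4)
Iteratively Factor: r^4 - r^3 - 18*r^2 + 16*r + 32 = (r - 4)*(r^3 + 3*r^2 - 6*r - 8) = (r - 4)*(r + 1)*(r^2 + 2*r - 8) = (r - 4)*(r - 2)*(r + 1)*(r + 4)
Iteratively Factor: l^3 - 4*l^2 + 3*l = (l)*(l^2 - 4*l + 3) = l*(l - 1)*(l - 3)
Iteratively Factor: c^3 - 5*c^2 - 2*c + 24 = (c - 3)*(c^2 - 2*c - 8) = (c - 4)*(c - 3)*(c + 2)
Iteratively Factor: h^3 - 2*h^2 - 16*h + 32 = (h - 2)*(h^2 - 16) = (h - 2)*(h + 4)*(h - 4)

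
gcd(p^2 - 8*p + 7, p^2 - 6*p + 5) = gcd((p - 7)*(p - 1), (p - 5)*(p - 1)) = p - 1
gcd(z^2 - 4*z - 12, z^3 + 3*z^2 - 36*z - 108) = z - 6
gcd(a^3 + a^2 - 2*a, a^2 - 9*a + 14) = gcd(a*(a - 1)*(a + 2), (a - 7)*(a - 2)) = 1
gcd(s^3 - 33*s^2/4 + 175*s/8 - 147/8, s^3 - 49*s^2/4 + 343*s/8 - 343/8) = s^2 - 21*s/4 + 49/8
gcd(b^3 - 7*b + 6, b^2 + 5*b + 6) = b + 3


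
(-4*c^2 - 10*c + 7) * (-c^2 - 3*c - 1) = 4*c^4 + 22*c^3 + 27*c^2 - 11*c - 7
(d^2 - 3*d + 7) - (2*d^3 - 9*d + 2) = -2*d^3 + d^2 + 6*d + 5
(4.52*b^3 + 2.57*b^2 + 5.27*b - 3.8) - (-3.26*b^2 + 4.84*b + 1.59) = 4.52*b^3 + 5.83*b^2 + 0.43*b - 5.39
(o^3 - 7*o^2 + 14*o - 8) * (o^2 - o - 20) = o^5 - 8*o^4 + o^3 + 118*o^2 - 272*o + 160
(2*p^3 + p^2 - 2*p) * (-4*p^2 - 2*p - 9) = -8*p^5 - 8*p^4 - 12*p^3 - 5*p^2 + 18*p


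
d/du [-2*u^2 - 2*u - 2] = -4*u - 2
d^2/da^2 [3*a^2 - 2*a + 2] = 6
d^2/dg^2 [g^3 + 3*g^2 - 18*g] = 6*g + 6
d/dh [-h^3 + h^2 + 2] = h*(2 - 3*h)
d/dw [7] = 0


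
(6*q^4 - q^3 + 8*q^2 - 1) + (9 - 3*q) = 6*q^4 - q^3 + 8*q^2 - 3*q + 8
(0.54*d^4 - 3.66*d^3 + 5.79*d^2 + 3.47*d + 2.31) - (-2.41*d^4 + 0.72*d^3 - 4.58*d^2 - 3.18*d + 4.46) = 2.95*d^4 - 4.38*d^3 + 10.37*d^2 + 6.65*d - 2.15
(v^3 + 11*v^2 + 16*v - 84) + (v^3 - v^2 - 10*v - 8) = 2*v^3 + 10*v^2 + 6*v - 92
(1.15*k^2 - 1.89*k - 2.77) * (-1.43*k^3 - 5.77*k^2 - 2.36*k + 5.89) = -1.6445*k^5 - 3.9328*k^4 + 12.1524*k^3 + 27.2168*k^2 - 4.5949*k - 16.3153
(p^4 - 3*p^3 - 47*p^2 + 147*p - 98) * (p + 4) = p^5 + p^4 - 59*p^3 - 41*p^2 + 490*p - 392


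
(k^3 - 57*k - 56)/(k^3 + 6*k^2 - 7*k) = (k^2 - 7*k - 8)/(k*(k - 1))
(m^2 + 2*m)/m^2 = (m + 2)/m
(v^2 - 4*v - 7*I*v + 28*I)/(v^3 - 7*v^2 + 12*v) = (v - 7*I)/(v*(v - 3))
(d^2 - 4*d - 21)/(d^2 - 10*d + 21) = (d + 3)/(d - 3)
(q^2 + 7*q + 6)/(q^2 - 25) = (q^2 + 7*q + 6)/(q^2 - 25)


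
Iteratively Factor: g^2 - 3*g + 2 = (g - 2)*(g - 1)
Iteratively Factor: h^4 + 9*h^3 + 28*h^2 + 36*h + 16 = (h + 4)*(h^3 + 5*h^2 + 8*h + 4) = (h + 2)*(h + 4)*(h^2 + 3*h + 2) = (h + 2)^2*(h + 4)*(h + 1)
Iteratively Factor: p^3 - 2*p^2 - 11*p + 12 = (p + 3)*(p^2 - 5*p + 4) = (p - 1)*(p + 3)*(p - 4)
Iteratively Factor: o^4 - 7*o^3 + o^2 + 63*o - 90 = (o + 3)*(o^3 - 10*o^2 + 31*o - 30) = (o - 5)*(o + 3)*(o^2 - 5*o + 6) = (o - 5)*(o - 2)*(o + 3)*(o - 3)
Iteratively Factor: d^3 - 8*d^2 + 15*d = (d)*(d^2 - 8*d + 15) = d*(d - 3)*(d - 5)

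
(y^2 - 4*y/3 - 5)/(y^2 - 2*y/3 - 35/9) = 3*(y - 3)/(3*y - 7)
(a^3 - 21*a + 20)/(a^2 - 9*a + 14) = (a^3 - 21*a + 20)/(a^2 - 9*a + 14)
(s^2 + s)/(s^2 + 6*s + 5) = s/(s + 5)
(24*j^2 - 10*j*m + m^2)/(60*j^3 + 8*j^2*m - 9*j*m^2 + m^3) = (4*j - m)/(10*j^2 + 3*j*m - m^2)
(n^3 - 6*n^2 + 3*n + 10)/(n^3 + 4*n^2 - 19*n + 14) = (n^2 - 4*n - 5)/(n^2 + 6*n - 7)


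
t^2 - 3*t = t*(t - 3)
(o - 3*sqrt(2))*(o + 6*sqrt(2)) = o^2 + 3*sqrt(2)*o - 36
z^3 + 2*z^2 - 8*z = z*(z - 2)*(z + 4)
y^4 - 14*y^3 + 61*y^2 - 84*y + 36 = (y - 6)^2*(y - 1)^2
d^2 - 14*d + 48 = (d - 8)*(d - 6)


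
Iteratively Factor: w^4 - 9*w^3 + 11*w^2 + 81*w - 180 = (w + 3)*(w^3 - 12*w^2 + 47*w - 60) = (w - 3)*(w + 3)*(w^2 - 9*w + 20) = (w - 5)*(w - 3)*(w + 3)*(w - 4)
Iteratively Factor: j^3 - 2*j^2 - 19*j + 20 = (j - 1)*(j^2 - j - 20) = (j - 1)*(j + 4)*(j - 5)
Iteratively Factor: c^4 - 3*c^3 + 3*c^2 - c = (c - 1)*(c^3 - 2*c^2 + c) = (c - 1)^2*(c^2 - c) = c*(c - 1)^2*(c - 1)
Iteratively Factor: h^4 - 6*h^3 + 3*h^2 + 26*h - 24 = (h + 2)*(h^3 - 8*h^2 + 19*h - 12) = (h - 4)*(h + 2)*(h^2 - 4*h + 3) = (h - 4)*(h - 1)*(h + 2)*(h - 3)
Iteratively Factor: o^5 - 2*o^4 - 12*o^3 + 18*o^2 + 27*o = (o + 1)*(o^4 - 3*o^3 - 9*o^2 + 27*o) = o*(o + 1)*(o^3 - 3*o^2 - 9*o + 27) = o*(o + 1)*(o + 3)*(o^2 - 6*o + 9) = o*(o - 3)*(o + 1)*(o + 3)*(o - 3)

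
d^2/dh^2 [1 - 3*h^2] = -6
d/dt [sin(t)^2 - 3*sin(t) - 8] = (2*sin(t) - 3)*cos(t)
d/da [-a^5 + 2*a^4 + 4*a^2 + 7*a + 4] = -5*a^4 + 8*a^3 + 8*a + 7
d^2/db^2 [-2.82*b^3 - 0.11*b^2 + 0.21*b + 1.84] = -16.92*b - 0.22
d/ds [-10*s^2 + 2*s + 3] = 2 - 20*s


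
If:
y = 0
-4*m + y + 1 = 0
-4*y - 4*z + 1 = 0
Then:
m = 1/4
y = 0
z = 1/4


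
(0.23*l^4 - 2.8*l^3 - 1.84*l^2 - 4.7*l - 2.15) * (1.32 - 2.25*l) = -0.5175*l^5 + 6.6036*l^4 + 0.444000000000001*l^3 + 8.1462*l^2 - 1.3665*l - 2.838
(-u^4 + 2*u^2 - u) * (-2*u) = 2*u^5 - 4*u^3 + 2*u^2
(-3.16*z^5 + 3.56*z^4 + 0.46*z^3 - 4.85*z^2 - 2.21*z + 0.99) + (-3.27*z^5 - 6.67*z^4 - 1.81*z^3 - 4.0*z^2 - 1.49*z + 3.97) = -6.43*z^5 - 3.11*z^4 - 1.35*z^3 - 8.85*z^2 - 3.7*z + 4.96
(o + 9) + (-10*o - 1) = 8 - 9*o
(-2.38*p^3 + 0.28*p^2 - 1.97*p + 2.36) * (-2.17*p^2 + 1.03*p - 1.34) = 5.1646*p^5 - 3.059*p^4 + 7.7525*p^3 - 7.5255*p^2 + 5.0706*p - 3.1624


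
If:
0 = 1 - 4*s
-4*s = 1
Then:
No Solution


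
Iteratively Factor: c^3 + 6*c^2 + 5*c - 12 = (c + 3)*(c^2 + 3*c - 4) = (c + 3)*(c + 4)*(c - 1)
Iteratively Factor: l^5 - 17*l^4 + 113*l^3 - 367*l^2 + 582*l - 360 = (l - 3)*(l^4 - 14*l^3 + 71*l^2 - 154*l + 120) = (l - 3)*(l - 2)*(l^3 - 12*l^2 + 47*l - 60) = (l - 4)*(l - 3)*(l - 2)*(l^2 - 8*l + 15) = (l - 5)*(l - 4)*(l - 3)*(l - 2)*(l - 3)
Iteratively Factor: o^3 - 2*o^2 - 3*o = (o - 3)*(o^2 + o) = (o - 3)*(o + 1)*(o)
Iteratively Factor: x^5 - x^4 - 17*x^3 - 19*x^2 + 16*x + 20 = (x - 1)*(x^4 - 17*x^2 - 36*x - 20) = (x - 1)*(x + 2)*(x^3 - 2*x^2 - 13*x - 10) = (x - 5)*(x - 1)*(x + 2)*(x^2 + 3*x + 2) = (x - 5)*(x - 1)*(x + 2)^2*(x + 1)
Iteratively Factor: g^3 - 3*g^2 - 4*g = (g + 1)*(g^2 - 4*g) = g*(g + 1)*(g - 4)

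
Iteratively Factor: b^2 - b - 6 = (b + 2)*(b - 3)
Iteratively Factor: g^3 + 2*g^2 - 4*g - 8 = (g + 2)*(g^2 - 4) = (g + 2)^2*(g - 2)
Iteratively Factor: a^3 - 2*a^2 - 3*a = (a - 3)*(a^2 + a) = (a - 3)*(a + 1)*(a)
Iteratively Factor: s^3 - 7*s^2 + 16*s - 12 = (s - 2)*(s^2 - 5*s + 6) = (s - 3)*(s - 2)*(s - 2)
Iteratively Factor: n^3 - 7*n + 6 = (n - 2)*(n^2 + 2*n - 3) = (n - 2)*(n - 1)*(n + 3)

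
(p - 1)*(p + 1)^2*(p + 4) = p^4 + 5*p^3 + 3*p^2 - 5*p - 4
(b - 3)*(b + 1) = b^2 - 2*b - 3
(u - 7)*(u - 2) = u^2 - 9*u + 14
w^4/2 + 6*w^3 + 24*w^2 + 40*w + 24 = (w/2 + 1)*(w + 2)^2*(w + 6)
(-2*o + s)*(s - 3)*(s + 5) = -2*o*s^2 - 4*o*s + 30*o + s^3 + 2*s^2 - 15*s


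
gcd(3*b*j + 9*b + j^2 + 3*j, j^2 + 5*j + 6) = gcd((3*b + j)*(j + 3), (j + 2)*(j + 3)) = j + 3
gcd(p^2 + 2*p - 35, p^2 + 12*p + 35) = p + 7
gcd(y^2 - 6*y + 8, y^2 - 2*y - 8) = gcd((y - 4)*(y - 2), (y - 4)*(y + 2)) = y - 4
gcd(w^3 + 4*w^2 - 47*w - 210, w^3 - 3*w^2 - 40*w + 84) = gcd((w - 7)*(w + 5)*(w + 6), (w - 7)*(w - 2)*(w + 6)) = w^2 - w - 42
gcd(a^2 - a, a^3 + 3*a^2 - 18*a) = a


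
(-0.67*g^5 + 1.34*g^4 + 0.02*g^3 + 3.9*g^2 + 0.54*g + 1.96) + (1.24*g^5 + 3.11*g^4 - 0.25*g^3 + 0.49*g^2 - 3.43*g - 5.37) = 0.57*g^5 + 4.45*g^4 - 0.23*g^3 + 4.39*g^2 - 2.89*g - 3.41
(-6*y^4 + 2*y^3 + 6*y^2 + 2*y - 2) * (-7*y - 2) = 42*y^5 - 2*y^4 - 46*y^3 - 26*y^2 + 10*y + 4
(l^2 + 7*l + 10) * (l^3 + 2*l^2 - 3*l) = l^5 + 9*l^4 + 21*l^3 - l^2 - 30*l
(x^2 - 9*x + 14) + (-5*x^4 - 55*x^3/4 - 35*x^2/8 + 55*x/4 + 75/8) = -5*x^4 - 55*x^3/4 - 27*x^2/8 + 19*x/4 + 187/8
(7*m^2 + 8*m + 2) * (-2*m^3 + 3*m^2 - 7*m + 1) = -14*m^5 + 5*m^4 - 29*m^3 - 43*m^2 - 6*m + 2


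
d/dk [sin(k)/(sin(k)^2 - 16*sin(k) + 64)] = -(sin(k) + 8)*cos(k)/(sin(k) - 8)^3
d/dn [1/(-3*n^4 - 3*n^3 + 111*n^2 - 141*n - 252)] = (4*n^3 + 3*n^2 - 74*n + 47)/(3*(n^4 + n^3 - 37*n^2 + 47*n + 84)^2)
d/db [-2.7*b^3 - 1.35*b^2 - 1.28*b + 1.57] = -8.1*b^2 - 2.7*b - 1.28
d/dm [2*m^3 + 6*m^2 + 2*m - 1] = 6*m^2 + 12*m + 2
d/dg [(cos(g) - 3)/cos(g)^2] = (cos(g) - 6)*sin(g)/cos(g)^3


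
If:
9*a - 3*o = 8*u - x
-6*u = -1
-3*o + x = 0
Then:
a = 4/27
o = x/3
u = 1/6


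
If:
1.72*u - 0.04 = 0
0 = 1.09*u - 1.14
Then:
No Solution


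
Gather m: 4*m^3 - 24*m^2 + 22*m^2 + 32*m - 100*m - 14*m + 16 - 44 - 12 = 4*m^3 - 2*m^2 - 82*m - 40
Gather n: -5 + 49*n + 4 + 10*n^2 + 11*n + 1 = 10*n^2 + 60*n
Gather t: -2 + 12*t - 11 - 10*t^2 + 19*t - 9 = -10*t^2 + 31*t - 22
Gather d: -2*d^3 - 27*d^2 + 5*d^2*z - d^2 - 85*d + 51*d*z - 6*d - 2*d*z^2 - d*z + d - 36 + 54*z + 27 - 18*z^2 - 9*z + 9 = -2*d^3 + d^2*(5*z - 28) + d*(-2*z^2 + 50*z - 90) - 18*z^2 + 45*z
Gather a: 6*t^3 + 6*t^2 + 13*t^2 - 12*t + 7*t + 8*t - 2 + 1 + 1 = 6*t^3 + 19*t^2 + 3*t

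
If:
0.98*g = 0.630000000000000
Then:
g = 0.64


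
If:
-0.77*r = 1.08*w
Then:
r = -1.4025974025974*w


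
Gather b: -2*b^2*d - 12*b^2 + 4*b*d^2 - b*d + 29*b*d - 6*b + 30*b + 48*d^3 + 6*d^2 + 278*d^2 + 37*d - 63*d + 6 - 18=b^2*(-2*d - 12) + b*(4*d^2 + 28*d + 24) + 48*d^3 + 284*d^2 - 26*d - 12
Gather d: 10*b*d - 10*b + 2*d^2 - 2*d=-10*b + 2*d^2 + d*(10*b - 2)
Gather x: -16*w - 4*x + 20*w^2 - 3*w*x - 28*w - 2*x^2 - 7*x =20*w^2 - 44*w - 2*x^2 + x*(-3*w - 11)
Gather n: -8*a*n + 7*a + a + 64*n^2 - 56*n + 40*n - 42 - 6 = 8*a + 64*n^2 + n*(-8*a - 16) - 48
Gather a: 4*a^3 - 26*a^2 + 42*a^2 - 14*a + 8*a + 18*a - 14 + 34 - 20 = 4*a^3 + 16*a^2 + 12*a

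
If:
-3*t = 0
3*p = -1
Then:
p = -1/3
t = 0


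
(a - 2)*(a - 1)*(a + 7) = a^3 + 4*a^2 - 19*a + 14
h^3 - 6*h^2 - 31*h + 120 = (h - 8)*(h - 3)*(h + 5)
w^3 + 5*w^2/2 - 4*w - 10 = (w - 2)*(w + 2)*(w + 5/2)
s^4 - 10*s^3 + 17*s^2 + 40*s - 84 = (s - 7)*(s - 3)*(s - 2)*(s + 2)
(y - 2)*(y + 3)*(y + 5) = y^3 + 6*y^2 - y - 30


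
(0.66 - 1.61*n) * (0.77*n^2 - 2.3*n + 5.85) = -1.2397*n^3 + 4.2112*n^2 - 10.9365*n + 3.861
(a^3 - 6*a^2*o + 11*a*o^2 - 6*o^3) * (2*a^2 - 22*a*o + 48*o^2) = 2*a^5 - 34*a^4*o + 202*a^3*o^2 - 542*a^2*o^3 + 660*a*o^4 - 288*o^5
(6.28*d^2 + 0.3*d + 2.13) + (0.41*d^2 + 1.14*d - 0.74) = 6.69*d^2 + 1.44*d + 1.39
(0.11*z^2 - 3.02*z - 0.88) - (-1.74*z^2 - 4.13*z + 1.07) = 1.85*z^2 + 1.11*z - 1.95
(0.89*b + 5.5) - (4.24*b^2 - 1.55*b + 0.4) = -4.24*b^2 + 2.44*b + 5.1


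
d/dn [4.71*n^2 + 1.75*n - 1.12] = 9.42*n + 1.75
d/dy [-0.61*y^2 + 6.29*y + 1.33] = 6.29 - 1.22*y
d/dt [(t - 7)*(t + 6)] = 2*t - 1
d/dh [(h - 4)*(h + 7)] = 2*h + 3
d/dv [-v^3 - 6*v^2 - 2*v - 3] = -3*v^2 - 12*v - 2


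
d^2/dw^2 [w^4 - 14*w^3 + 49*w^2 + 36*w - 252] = 12*w^2 - 84*w + 98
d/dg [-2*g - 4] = -2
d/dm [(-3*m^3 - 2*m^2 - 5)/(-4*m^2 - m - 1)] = (12*m^4 + 6*m^3 + 11*m^2 - 36*m - 5)/(16*m^4 + 8*m^3 + 9*m^2 + 2*m + 1)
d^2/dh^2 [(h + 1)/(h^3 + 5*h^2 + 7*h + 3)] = 2*(3*h^2 + 12*h + 13)/(h^6 + 12*h^5 + 57*h^4 + 136*h^3 + 171*h^2 + 108*h + 27)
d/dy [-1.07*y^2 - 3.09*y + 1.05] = -2.14*y - 3.09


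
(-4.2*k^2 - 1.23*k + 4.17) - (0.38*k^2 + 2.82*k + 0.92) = -4.58*k^2 - 4.05*k + 3.25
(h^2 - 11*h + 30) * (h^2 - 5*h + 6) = h^4 - 16*h^3 + 91*h^2 - 216*h + 180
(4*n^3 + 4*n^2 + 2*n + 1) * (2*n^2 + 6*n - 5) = 8*n^5 + 32*n^4 + 8*n^3 - 6*n^2 - 4*n - 5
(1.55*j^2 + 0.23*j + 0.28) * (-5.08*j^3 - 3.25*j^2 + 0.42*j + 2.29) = -7.874*j^5 - 6.2059*j^4 - 1.5189*j^3 + 2.7361*j^2 + 0.6443*j + 0.6412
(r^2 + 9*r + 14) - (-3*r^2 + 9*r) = 4*r^2 + 14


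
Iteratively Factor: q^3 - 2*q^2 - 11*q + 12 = (q - 1)*(q^2 - q - 12) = (q - 1)*(q + 3)*(q - 4)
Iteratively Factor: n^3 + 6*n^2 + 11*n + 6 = (n + 1)*(n^2 + 5*n + 6) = (n + 1)*(n + 3)*(n + 2)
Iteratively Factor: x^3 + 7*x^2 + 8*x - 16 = (x + 4)*(x^2 + 3*x - 4) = (x + 4)^2*(x - 1)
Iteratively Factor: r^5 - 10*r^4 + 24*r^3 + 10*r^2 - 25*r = (r)*(r^4 - 10*r^3 + 24*r^2 + 10*r - 25) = r*(r - 1)*(r^3 - 9*r^2 + 15*r + 25) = r*(r - 5)*(r - 1)*(r^2 - 4*r - 5) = r*(r - 5)^2*(r - 1)*(r + 1)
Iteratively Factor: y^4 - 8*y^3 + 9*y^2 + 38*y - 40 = (y - 4)*(y^3 - 4*y^2 - 7*y + 10) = (y - 5)*(y - 4)*(y^2 + y - 2) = (y - 5)*(y - 4)*(y + 2)*(y - 1)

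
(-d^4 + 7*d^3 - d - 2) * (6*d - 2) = -6*d^5 + 44*d^4 - 14*d^3 - 6*d^2 - 10*d + 4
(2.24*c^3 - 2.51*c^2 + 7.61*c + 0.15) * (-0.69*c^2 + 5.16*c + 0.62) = -1.5456*c^5 + 13.2903*c^4 - 16.8137*c^3 + 37.6079*c^2 + 5.4922*c + 0.093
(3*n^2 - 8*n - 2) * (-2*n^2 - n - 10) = -6*n^4 + 13*n^3 - 18*n^2 + 82*n + 20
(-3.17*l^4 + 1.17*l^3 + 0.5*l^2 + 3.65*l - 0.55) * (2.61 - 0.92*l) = 2.9164*l^5 - 9.3501*l^4 + 2.5937*l^3 - 2.053*l^2 + 10.0325*l - 1.4355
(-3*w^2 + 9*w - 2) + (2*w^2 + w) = -w^2 + 10*w - 2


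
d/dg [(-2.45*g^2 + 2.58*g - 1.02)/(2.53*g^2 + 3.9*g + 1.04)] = (-16.0824*g^2 + 0.065199999999999*g + 6.6612)/(6.4009*g^4 + 19.734*g^3 + 20.4724*g^2 + 8.112*g + 1.0816)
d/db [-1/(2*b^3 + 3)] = 6*b^2/(2*b^3 + 3)^2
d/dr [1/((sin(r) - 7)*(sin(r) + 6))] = (-sin(2*r) + cos(r))/((sin(r) - 7)^2*(sin(r) + 6)^2)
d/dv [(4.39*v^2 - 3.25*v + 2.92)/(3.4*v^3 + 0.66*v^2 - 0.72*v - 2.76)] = (-14.926*v^4 + 22.1*v^3 - 30.7998*v^2 - 28.0872*v + 11.0724)/(11.56*v^6 + 4.488*v^5 - 4.4604*v^4 - 19.7184*v^3 - 3.1248*v^2 + 3.9744*v + 7.6176)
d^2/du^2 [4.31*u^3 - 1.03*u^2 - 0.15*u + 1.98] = 25.86*u - 2.06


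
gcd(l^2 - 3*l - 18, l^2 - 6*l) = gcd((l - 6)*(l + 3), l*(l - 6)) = l - 6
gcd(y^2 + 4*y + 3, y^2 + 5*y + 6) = y + 3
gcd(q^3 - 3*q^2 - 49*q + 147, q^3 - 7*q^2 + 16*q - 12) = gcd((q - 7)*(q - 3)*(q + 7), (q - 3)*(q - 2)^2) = q - 3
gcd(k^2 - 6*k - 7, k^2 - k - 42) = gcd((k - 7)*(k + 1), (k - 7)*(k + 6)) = k - 7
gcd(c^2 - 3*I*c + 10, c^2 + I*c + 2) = c + 2*I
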